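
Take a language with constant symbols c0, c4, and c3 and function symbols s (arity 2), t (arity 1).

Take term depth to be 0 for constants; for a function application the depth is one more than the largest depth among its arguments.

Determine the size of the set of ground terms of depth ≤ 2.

Let N_k = |{terms of depth ≤ k}|. Then N_0 = 3 and N_k = 3 + N_{k-1}^2 + N_{k-1} for k ≥ 1 (one summand per function symbol, arity giving the exponent).
N_0 = 3
N_1 = 3 + 3^2 + 3 = 15
N_2 = 3 + 15^2 + 15 = 243

243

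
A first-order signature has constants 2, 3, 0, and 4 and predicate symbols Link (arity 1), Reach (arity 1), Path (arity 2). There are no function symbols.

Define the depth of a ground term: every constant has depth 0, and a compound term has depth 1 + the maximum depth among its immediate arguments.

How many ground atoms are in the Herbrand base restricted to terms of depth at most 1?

24

First count ground terms of depth ≤ 1.
With no function symbols every ground term is a constant, so there are exactly 4 ground terms at every depth bound.
N_0 = 4
N_1 = 4
Explicitly: 2, 3, 0, 4.
So |H| = 4.
For each predicate symbol, the number of ground atoms is |H| raised to its arity; summing:
  Link: 4;  Reach: 4;  Path: 4^2 = 16
Total ground atoms: 4 + 4 + 16 = 24.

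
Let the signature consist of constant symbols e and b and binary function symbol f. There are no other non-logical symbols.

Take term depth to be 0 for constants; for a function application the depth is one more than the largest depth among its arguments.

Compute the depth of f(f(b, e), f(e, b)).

2

depth(f(b, e)) = 1 + max(0, 0) = 1
depth(f(e, b)) = 1 + max(0, 0) = 1
depth(f(f(b, e), f(e, b))) = 1 + max(1, 1) = 2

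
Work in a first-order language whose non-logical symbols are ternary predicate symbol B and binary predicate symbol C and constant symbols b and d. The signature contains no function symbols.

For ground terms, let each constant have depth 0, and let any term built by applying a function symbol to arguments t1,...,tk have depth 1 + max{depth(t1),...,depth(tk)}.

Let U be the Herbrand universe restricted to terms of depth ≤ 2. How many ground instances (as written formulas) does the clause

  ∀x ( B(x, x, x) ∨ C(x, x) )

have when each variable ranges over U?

Ground terms of depth ≤ 2:
  With no function symbols every ground term is a constant, so there are exactly 2 ground terms at every depth bound.
  N_0 = 2
  N_1 = 2
  N_2 = 2
So there are 2 ground terms available for substitution.
The body mentions the single quantified variable x; since ground terms form a free algebra, no two substitutions collapse to the same formula.
Number of ground instances = 2.

2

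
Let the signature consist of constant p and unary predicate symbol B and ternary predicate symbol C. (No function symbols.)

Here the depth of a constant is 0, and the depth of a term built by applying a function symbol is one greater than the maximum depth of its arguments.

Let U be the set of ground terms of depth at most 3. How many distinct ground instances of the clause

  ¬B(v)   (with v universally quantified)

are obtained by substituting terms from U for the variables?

1

Ground terms of depth ≤ 3:
  With no function symbols every ground term is a constant, so there is exactly 1 ground term at every depth bound.
  N_0 = 1
  N_1 = 1
  N_2 = 1
  N_3 = 1
So there is exactly 1 ground term available for substitution.
There is 1 variable to instantiate (v),  occurring in at least one literal, so different choices give different ground instances.
Number of ground instances = 1.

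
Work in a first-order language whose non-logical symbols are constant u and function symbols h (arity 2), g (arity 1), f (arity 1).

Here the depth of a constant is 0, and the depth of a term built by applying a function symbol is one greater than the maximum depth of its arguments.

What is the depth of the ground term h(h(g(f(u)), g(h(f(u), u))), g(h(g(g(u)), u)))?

5

depth(f(u)) = 1 + depth(u) = 1 + 0 = 1
depth(g(f(u))) = 1 + depth(f(u)) = 1 + 1 = 2
depth(h(f(u), u)) = 1 + max(1, 0) = 2
depth(g(h(f(u), u))) = 1 + depth(h(f(u), u)) = 1 + 2 = 3
depth(h(g(f(u)), g(h(f(u), u)))) = 1 + max(2, 3) = 4
depth(g(u)) = 1 + depth(u) = 1 + 0 = 1
depth(g(g(u))) = 1 + depth(g(u)) = 1 + 1 = 2
depth(h(g(g(u)), u)) = 1 + max(2, 0) = 3
depth(g(h(g(g(u)), u))) = 1 + depth(h(g(g(u)), u)) = 1 + 3 = 4
depth(h(h(g(f(u)), g(h(f(u), u))), g(h(g(g(u)), u)))) = 1 + max(4, 4) = 5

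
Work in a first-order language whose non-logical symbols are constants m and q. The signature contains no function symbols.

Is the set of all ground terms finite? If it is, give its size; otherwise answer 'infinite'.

2

There are no function symbols, so every ground term is one of the 2 constants.
The Herbrand universe is {m, q}, which is finite with 2 elements.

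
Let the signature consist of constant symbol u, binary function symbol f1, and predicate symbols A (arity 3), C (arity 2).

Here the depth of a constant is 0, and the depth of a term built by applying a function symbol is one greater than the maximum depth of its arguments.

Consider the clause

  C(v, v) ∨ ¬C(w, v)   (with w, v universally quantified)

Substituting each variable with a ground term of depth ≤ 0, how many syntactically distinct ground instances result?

1

Ground terms of depth ≤ 0:
  If N_k denotes the number of depth-≤k ground terms, the 1 constant gives N_0 = 1, and each function symbol of arity r contributes N_{k-1}^r new terms at level k: N_k = 1 + N_{k-1}^2.
  N_0 = 1
  Explicitly: u.
So there is exactly 1 ground term available for substitution.
The body mentions every one of the 2 quantified variables; since ground terms form a free algebra, no two substitutions collapse to the same formula.
Number of ground instances = 1^2 = 1.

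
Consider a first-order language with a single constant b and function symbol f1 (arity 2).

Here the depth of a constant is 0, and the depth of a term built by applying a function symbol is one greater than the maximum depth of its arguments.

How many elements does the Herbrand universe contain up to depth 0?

Let N_k count ground terms of depth at most k. Each non-constant term of depth ≤ k is some function symbol applied to depth-≤(k−1) arguments, giving N_k = 1 + N_{k-1}^2.
N_0 = 1
Explicitly: b.

1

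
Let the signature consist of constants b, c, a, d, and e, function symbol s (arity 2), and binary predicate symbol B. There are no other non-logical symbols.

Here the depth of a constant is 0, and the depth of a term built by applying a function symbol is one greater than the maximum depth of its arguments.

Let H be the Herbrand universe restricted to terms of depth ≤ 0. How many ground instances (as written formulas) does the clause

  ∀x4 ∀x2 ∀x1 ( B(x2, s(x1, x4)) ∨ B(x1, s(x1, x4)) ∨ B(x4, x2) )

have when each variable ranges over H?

125

Ground terms of depth ≤ 0:
  Let N_k count ground terms of depth at most k. Each non-constant term of depth ≤ k is some function symbol applied to depth-≤(k−1) arguments, giving N_k = 5 + N_{k-1}^2.
  N_0 = 5
So there are 5 ground terms available for substitution.
Each of x4, x2, x1 ranges independently over the available ground terms, and distinct assignments produce distinct instances.
Number of ground instances = 5^3 = 125.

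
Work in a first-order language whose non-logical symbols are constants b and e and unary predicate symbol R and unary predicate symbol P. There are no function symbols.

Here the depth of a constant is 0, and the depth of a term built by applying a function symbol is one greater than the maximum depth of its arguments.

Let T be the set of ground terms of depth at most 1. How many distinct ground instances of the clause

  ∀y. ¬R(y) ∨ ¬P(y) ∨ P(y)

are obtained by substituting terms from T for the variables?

2

Ground terms of depth ≤ 1:
  With no function symbols every ground term is a constant, so there are exactly 2 ground terms at every depth bound.
  N_0 = 2
  N_1 = 2
  Explicitly: b, e.
So there are 2 ground terms available for substitution.
There is 1 variable to instantiate (y),  occurring in at least one literal, so different choices give different ground instances.
Number of ground instances = 2.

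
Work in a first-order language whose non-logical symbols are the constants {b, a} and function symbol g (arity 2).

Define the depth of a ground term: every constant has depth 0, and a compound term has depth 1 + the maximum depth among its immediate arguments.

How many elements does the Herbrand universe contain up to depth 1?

6

Count level by level. With function symbols g/2, the terms of depth ≤ k are the 2 constants together with each function applied to depth-≤(k−1) tuples, so N_k = 2 + N_{k-1}^2.
N_0 = 2
N_1 = 2 + 2^2 = 6
Explicitly: b, a, g(b, b), g(b, a), g(a, b), g(a, a).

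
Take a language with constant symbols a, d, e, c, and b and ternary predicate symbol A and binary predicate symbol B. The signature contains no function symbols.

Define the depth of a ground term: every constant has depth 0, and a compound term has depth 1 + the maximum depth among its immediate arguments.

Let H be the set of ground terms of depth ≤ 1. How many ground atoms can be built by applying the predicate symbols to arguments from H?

150

First count ground terms of depth ≤ 1.
With no function symbols every ground term is a constant, so there are exactly 5 ground terms at every depth bound.
N_0 = 5
N_1 = 5
Explicitly: a, d, e, c, b.
So |H| = 5.
A ground atom is a predicate applied to a tuple of terms from H, so the count is the sum over predicates of |H|^arity:
  A: 5^3 = 125;  B: 5^2 = 25
Total ground atoms: 125 + 25 = 150.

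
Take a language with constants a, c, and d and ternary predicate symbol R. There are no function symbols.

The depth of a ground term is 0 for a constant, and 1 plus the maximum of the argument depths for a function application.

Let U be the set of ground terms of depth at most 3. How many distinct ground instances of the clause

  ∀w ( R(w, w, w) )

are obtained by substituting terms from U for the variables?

Ground terms of depth ≤ 3:
  With no function symbols every ground term is a constant, so there are exactly 3 ground terms at every depth bound.
  N_0 = 3
  N_1 = 3
  N_2 = 3
  N_3 = 3
So there are 3 ground terms available for substitution.
There is 1 variable to instantiate (w),  occurring in at least one literal, so different choices give different ground instances.
Number of ground instances = 3.

3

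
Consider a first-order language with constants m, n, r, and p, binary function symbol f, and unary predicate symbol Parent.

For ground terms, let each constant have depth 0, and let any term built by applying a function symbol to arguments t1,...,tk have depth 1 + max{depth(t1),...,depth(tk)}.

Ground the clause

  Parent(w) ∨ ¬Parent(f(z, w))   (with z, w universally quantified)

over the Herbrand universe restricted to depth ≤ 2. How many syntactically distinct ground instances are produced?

163216

Ground terms of depth ≤ 2:
  Let N_k count ground terms of depth at most k. Each non-constant term of depth ≤ k is some function symbol applied to depth-≤(k−1) arguments, giving N_k = 4 + N_{k-1}^2.
  N_0 = 4
  N_1 = 4 + 4^2 = 20
  N_2 = 4 + 20^2 = 404
So there are 404 ground terms available for substitution.
The clause has 2 distinct variables (z, w), each appearing in the body. In the free term algebra distinct substitutions yield syntactically distinct ground instances.
Number of ground instances = 404^2 = 163216.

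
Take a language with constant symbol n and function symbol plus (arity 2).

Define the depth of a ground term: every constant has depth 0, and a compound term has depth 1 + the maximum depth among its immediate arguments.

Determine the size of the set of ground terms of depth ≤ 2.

Let N_k = |{terms of depth ≤ k}|. Then N_0 = 1 and N_k = 1 + N_{k-1}^2 for k ≥ 1 (one summand per function symbol, arity giving the exponent).
N_0 = 1
N_1 = 1 + 1^2 = 2
N_2 = 1 + 2^2 = 5

5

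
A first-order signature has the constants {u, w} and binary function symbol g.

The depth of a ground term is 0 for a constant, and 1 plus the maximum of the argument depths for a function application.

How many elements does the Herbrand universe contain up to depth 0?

Let N_k = |{terms of depth ≤ k}|. Then N_0 = 2 and N_k = 2 + N_{k-1}^2 for k ≥ 1 (one summand per function symbol, arity giving the exponent).
N_0 = 2
Explicitly: u, w.

2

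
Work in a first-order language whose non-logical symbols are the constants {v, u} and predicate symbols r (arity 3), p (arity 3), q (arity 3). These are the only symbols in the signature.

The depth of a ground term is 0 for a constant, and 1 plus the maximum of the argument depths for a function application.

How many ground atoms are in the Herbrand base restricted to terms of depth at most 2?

24

First count ground terms of depth ≤ 2.
With no function symbols every ground term is a constant, so there are exactly 2 ground terms at every depth bound.
N_0 = 2
N_1 = 2
N_2 = 2
Explicitly: v, u.
So |H| = 2.
Ground atoms are formed by filling each argument slot of a predicate with a term from H, so an r-ary predicate gives |H|^r atoms:
  r: 2^3 = 8;  p: 2^3 = 8;  q: 2^3 = 8
Total ground atoms: 8 + 8 + 8 = 24.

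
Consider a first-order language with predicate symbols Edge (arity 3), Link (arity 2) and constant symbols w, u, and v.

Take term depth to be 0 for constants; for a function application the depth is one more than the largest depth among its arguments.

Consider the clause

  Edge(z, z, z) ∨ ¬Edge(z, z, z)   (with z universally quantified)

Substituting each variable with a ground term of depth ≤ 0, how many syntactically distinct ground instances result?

3

Ground terms of depth ≤ 0:
  With no function symbols every ground term is a constant, so there are exactly 3 ground terms at every depth bound.
  N_0 = 3
  Explicitly: w, u, v.
So there are 3 ground terms available for substitution.
The variable z ranges independently over the available ground terms, and distinct assignments produce distinct instances.
Number of ground instances = 3.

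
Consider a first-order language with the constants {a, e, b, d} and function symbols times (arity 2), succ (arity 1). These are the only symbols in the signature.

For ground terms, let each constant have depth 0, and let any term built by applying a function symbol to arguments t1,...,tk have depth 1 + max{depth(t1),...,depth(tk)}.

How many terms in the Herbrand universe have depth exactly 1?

Count level by level. With function symbols times/2, succ/1, the terms of depth ≤ k are the 4 constants together with each function applied to depth-≤(k−1) tuples, so N_k = 4 + N_{k-1}^2 + N_{k-1}.
N_0 = 4
N_1 = 4 + 4^2 + 4 = 24
Terms of depth exactly 1: N_1 − N_0 = 24 − 4 = 20.

20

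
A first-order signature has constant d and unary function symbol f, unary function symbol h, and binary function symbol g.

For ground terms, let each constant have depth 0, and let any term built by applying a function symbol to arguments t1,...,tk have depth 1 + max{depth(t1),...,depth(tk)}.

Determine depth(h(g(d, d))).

2

depth(g(d, d)) = 1 + max(0, 0) = 1
depth(h(g(d, d))) = 1 + depth(g(d, d)) = 1 + 1 = 2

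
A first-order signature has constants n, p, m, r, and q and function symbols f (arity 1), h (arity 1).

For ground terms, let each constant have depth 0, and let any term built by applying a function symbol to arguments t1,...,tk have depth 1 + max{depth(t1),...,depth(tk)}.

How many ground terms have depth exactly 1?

10

If N_k denotes the number of depth-≤k ground terms, the 5 constants give N_0 = 5, and each function symbol of arity r contributes N_{k-1}^r new terms at level k: N_k = 5 + N_{k-1} + N_{k-1}.
N_0 = 5
N_1 = 5 + 5 + 5 = 15
Terms of depth exactly 1: N_1 − N_0 = 15 − 5 = 10.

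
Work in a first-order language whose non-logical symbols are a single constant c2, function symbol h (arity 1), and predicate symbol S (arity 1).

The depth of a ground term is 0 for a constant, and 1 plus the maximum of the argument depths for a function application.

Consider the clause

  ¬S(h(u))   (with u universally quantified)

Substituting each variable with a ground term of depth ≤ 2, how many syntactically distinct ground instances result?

3

Ground terms of depth ≤ 2:
  Count level by level. With function symbols h/1, the terms of depth ≤ k are the 1 constant together with each function applied to depth-≤(k−1) tuples, so N_k = 1 + N_{k-1}.
  N_0 = 1
  N_1 = 1 + 1 = 2
  N_2 = 1 + 2 = 3
So there are 3 ground terms available for substitution.
The body mentions the single quantified variable u; since ground terms form a free algebra, no two substitutions collapse to the same formula.
Number of ground instances = 3.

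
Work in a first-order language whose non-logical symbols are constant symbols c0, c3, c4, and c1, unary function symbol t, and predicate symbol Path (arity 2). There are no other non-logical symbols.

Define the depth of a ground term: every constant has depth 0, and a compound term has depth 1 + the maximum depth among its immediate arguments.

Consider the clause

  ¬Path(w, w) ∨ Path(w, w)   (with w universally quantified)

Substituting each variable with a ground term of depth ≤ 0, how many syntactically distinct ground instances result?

Ground terms of depth ≤ 0:
  Write N_k for the number of ground terms of depth ≤ k. A term of depth ≤ k is either a constant or a function symbol applied to arguments of depth ≤ k−1, so N_k = 4 + N_{k-1}.
  N_0 = 4
  Explicitly: c0, c3, c4, c1.
So there are 4 ground terms available for substitution.
There is 1 variable to instantiate (w),  occurring in at least one literal, so different choices give different ground instances.
Number of ground instances = 4.

4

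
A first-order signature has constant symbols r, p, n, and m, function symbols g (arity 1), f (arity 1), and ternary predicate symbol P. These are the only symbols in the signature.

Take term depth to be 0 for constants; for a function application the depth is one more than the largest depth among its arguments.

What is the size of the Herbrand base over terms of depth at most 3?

First count ground terms of depth ≤ 3.
Write N_k for the number of ground terms of depth ≤ k. A term of depth ≤ k is either a constant or a function symbol applied to arguments of depth ≤ k−1, so N_k = 4 + N_{k-1} + N_{k-1}.
N_0 = 4
N_1 = 4 + 4 + 4 = 12
N_2 = 4 + 12 + 12 = 28
N_3 = 4 + 28 + 28 = 60
So |H| = 60.
For each predicate symbol, the number of ground atoms is |H| raised to its arity; summing:
  P: 60^3 = 216000
Total ground atoms: 216000.

216000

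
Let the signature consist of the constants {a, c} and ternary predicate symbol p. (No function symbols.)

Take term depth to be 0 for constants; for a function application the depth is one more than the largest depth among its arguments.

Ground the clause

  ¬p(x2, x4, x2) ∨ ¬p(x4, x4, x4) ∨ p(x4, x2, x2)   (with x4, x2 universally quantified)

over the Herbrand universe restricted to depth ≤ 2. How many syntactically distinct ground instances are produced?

4

Ground terms of depth ≤ 2:
  With no function symbols every ground term is a constant, so there are exactly 2 ground terms at every depth bound.
  N_0 = 2
  N_1 = 2
  N_2 = 2
  Explicitly: a, c.
So there are 2 ground terms available for substitution.
The clause has 2 distinct variables (x4, x2), each appearing in the body. In the free term algebra distinct substitutions yield syntactically distinct ground instances.
Number of ground instances = 2^2 = 4.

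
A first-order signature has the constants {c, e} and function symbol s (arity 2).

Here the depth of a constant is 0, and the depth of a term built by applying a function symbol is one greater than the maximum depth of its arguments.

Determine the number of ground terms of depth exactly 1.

If N_k denotes the number of depth-≤k ground terms, the 2 constants give N_0 = 2, and each function symbol of arity r contributes N_{k-1}^r new terms at level k: N_k = 2 + N_{k-1}^2.
N_0 = 2
N_1 = 2 + 2^2 = 6
Terms of depth exactly 1: N_1 − N_0 = 6 − 2 = 4.

4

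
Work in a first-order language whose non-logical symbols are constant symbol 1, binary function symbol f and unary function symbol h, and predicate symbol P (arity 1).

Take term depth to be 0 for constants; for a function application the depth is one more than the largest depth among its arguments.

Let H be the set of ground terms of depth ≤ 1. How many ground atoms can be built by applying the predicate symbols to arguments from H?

First count ground terms of depth ≤ 1.
Let N_k count ground terms of depth at most k. Each non-constant term of depth ≤ k is some function symbol applied to depth-≤(k−1) arguments, giving N_k = 1 + N_{k-1}^2 + N_{k-1}.
N_0 = 1
N_1 = 1 + 1^2 + 1 = 3
Explicitly: 1, f(1, 1), h(1).
So |H| = 3.
A ground atom is a predicate applied to a tuple of terms from H, so the count is the sum over predicates of |H|^arity:
  P: 3
Total ground atoms: 3.

3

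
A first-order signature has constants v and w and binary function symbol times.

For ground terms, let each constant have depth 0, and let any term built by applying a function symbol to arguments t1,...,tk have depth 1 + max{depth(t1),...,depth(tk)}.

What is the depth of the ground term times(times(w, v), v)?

2

depth(times(w, v)) = 1 + max(0, 0) = 1
depth(times(times(w, v), v)) = 1 + max(1, 0) = 2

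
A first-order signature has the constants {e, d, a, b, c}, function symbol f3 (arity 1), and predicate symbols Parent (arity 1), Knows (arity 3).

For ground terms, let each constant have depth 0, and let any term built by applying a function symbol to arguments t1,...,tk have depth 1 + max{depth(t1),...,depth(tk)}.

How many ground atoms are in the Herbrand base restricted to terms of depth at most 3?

8020

First count ground terms of depth ≤ 3.
Let N_k count ground terms of depth at most k. Each non-constant term of depth ≤ k is some function symbol applied to depth-≤(k−1) arguments, giving N_k = 5 + N_{k-1}.
N_0 = 5
N_1 = 5 + 5 = 10
N_2 = 5 + 10 = 15
N_3 = 5 + 15 = 20
So |H| = 20.
For each predicate symbol, the number of ground atoms is |H| raised to its arity; summing:
  Parent: 20;  Knows: 20^3 = 8000
Total ground atoms: 20 + 8000 = 8020.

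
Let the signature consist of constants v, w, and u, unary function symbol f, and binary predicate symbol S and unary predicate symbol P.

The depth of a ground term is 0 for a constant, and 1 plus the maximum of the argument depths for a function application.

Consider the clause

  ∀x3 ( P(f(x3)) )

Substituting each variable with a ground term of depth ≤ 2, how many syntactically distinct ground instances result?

Ground terms of depth ≤ 2:
  If N_k denotes the number of depth-≤k ground terms, the 3 constants give N_0 = 3, and each function symbol of arity r contributes N_{k-1}^r new terms at level k: N_k = 3 + N_{k-1}.
  N_0 = 3
  N_1 = 3 + 3 = 6
  N_2 = 3 + 6 = 9
  Explicitly: v, w, u, f(v), f(w), f(u), f(f(v)), f(f(w)), f(f(u)).
So there are 9 ground terms available for substitution.
The clause has 1 distinct variable (x3), which appears in the body. In the free term algebra distinct substitutions yield syntactically distinct ground instances.
Number of ground instances = 9.

9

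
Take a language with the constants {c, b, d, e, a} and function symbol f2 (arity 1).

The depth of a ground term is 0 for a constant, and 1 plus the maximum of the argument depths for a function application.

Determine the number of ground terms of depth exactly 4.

If N_k denotes the number of depth-≤k ground terms, the 5 constants give N_0 = 5, and each function symbol of arity r contributes N_{k-1}^r new terms at level k: N_k = 5 + N_{k-1}.
N_0 = 5
N_1 = 5 + 5 = 10
N_2 = 5 + 10 = 15
N_3 = 5 + 15 = 20
N_4 = 5 + 20 = 25
Terms of depth exactly 4: N_4 − N_3 = 25 − 20 = 5.

5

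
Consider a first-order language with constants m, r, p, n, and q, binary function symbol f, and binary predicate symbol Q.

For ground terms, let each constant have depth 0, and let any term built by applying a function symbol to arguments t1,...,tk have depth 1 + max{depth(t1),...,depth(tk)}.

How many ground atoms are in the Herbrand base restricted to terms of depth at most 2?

819025

First count ground terms of depth ≤ 2.
Write N_k for the number of ground terms of depth ≤ k. A term of depth ≤ k is either a constant or a function symbol applied to arguments of depth ≤ k−1, so N_k = 5 + N_{k-1}^2.
N_0 = 5
N_1 = 5 + 5^2 = 30
N_2 = 5 + 30^2 = 905
So |H| = 905.
A ground atom is a predicate applied to a tuple of terms from H, so the count is the sum over predicates of |H|^arity:
  Q: 905^2 = 819025
Total ground atoms: 819025.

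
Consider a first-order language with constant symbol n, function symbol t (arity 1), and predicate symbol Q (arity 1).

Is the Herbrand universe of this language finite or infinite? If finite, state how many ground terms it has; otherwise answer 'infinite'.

The signature has at least one function symbol (t, arity 1) and at least one constant (n).
Iterating t gives infinitely many distinct ground terms: n, t(n), t(t(n)), ...
So the Herbrand universe is infinite.

infinite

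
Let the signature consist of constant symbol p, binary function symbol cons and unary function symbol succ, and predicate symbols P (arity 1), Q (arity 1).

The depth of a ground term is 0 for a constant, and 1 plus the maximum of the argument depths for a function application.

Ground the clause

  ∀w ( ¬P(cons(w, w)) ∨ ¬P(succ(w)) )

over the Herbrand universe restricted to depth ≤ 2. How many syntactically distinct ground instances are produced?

Ground terms of depth ≤ 2:
  Write N_k for the number of ground terms of depth ≤ k. A term of depth ≤ k is either a constant or a function symbol applied to arguments of depth ≤ k−1, so N_k = 1 + N_{k-1}^2 + N_{k-1}.
  N_0 = 1
  N_1 = 1 + 1^2 + 1 = 3
  N_2 = 1 + 3^2 + 3 = 13
So there are 13 ground terms available for substitution.
The variable w ranges independently over the available ground terms, and distinct assignments produce distinct instances.
Number of ground instances = 13.

13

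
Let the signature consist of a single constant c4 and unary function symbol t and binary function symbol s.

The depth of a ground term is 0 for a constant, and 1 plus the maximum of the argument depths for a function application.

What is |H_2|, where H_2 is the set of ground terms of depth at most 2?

Let N_k = |{terms of depth ≤ k}|. Then N_0 = 1 and N_k = 1 + N_{k-1} + N_{k-1}^2 for k ≥ 1 (one summand per function symbol, arity giving the exponent).
N_0 = 1
N_1 = 1 + 1 + 1^2 = 3
N_2 = 1 + 3 + 3^2 = 13

13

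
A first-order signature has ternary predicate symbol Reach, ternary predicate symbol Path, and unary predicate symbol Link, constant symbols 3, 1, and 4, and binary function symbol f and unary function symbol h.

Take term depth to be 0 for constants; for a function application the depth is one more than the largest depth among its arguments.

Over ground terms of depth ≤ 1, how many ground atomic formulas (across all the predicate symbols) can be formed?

6765

First count ground terms of depth ≤ 1.
If N_k denotes the number of depth-≤k ground terms, the 3 constants give N_0 = 3, and each function symbol of arity r contributes N_{k-1}^r new terms at level k: N_k = 3 + N_{k-1}^2 + N_{k-1}.
N_0 = 3
N_1 = 3 + 3^2 + 3 = 15
So |H| = 15.
For each predicate symbol, the number of ground atoms is |H| raised to its arity; summing:
  Reach: 15^3 = 3375;  Path: 15^3 = 3375;  Link: 15
Total ground atoms: 3375 + 3375 + 15 = 6765.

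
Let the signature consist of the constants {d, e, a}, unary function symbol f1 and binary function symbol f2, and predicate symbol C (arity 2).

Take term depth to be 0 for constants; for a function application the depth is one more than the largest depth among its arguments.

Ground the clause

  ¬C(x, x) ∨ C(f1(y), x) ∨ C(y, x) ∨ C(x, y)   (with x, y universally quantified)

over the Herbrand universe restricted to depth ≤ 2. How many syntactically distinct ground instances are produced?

59049

Ground terms of depth ≤ 2:
  Let N_k = |{terms of depth ≤ k}|. Then N_0 = 3 and N_k = 3 + N_{k-1} + N_{k-1}^2 for k ≥ 1 (one summand per function symbol, arity giving the exponent).
  N_0 = 3
  N_1 = 3 + 3 + 3^2 = 15
  N_2 = 3 + 15 + 15^2 = 243
So there are 243 ground terms available for substitution.
The body mentions every one of the 2 quantified variables; since ground terms form a free algebra, no two substitutions collapse to the same formula.
Number of ground instances = 243^2 = 59049.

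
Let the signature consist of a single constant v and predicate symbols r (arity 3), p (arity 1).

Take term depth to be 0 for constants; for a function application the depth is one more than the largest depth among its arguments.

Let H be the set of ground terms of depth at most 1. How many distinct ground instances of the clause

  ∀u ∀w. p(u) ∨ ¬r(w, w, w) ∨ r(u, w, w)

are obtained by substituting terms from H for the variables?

1

Ground terms of depth ≤ 1:
  With no function symbols every ground term is a constant, so there is exactly 1 ground term at every depth bound.
  N_0 = 1
  N_1 = 1
  Explicitly: v.
So there is exactly 1 ground term available for substitution.
There are 2 variables to instantiate (u, w), each occurring in at least one literal, so different choices give different ground instances.
Number of ground instances = 1^2 = 1.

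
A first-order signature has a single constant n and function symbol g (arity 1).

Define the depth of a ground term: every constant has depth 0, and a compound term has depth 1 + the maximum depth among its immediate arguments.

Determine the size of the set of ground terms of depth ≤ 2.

Write N_k for the number of ground terms of depth ≤ k. A term of depth ≤ k is either a constant or a function symbol applied to arguments of depth ≤ k−1, so N_k = 1 + N_{k-1}.
N_0 = 1
N_1 = 1 + 1 = 2
N_2 = 1 + 2 = 3
Explicitly: n, g(n), g(g(n)).

3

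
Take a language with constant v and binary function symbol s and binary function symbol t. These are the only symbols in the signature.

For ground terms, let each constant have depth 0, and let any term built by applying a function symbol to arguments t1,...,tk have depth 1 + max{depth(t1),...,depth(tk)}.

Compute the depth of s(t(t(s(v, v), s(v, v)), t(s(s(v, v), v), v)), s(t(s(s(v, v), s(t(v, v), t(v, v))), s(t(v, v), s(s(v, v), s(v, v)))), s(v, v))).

depth(s(v, v)) = 1 + max(0, 0) = 1
depth(t(s(v, v), s(v, v))) = 1 + max(1, 1) = 2
depth(s(s(v, v), v)) = 1 + max(1, 0) = 2
depth(t(s(s(v, v), v), v)) = 1 + max(2, 0) = 3
depth(t(t(s(v, v), s(v, v)), t(s(s(v, v), v), v))) = 1 + max(2, 3) = 4
depth(t(v, v)) = 1 + max(0, 0) = 1
depth(s(t(v, v), t(v, v))) = 1 + max(1, 1) = 2
depth(s(s(v, v), s(t(v, v), t(v, v)))) = 1 + max(1, 2) = 3
depth(s(s(v, v), s(v, v))) = 1 + max(1, 1) = 2
depth(s(t(v, v), s(s(v, v), s(v, v)))) = 1 + max(1, 2) = 3
depth(t(s(s(v, v), s(t(v, v), t(v, v))), s(t(v, v), s(s(v, v), s(v, v))))) = 1 + max(3, 3) = 4
depth(s(t(s(s(v, v), s(t(v, v), t(v, v))), s(t(v, v), s(s(v, v), s(v, v)))), s(v, v))) = 1 + max(4, 1) = 5
depth(s(t(t(s(v, v), s(v, v)), t(s(s(v, v), v), v)), s(t(s(s(v, v), s(t(v, v), t(v, v))), s(t(v, v), s(s(v, v), s(v, v)))), s(v, v)))) = 1 + max(4, 5) = 6

6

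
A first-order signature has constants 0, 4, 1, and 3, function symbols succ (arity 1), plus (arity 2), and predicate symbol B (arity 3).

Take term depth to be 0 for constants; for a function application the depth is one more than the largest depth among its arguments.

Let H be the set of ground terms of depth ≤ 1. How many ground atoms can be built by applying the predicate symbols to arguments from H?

First count ground terms of depth ≤ 1.
If N_k denotes the number of depth-≤k ground terms, the 4 constants give N_0 = 4, and each function symbol of arity r contributes N_{k-1}^r new terms at level k: N_k = 4 + N_{k-1} + N_{k-1}^2.
N_0 = 4
N_1 = 4 + 4 + 4^2 = 24
So |H| = 24.
Ground atoms are formed by filling each argument slot of a predicate with a term from H, so an r-ary predicate gives |H|^r atoms:
  B: 24^3 = 13824
Total ground atoms: 13824.

13824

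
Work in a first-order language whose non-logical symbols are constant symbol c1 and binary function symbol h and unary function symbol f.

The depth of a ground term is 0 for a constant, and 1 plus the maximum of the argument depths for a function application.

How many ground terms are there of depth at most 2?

13

Write N_k for the number of ground terms of depth ≤ k. A term of depth ≤ k is either a constant or a function symbol applied to arguments of depth ≤ k−1, so N_k = 1 + N_{k-1}^2 + N_{k-1}.
N_0 = 1
N_1 = 1 + 1^2 + 1 = 3
N_2 = 1 + 3^2 + 3 = 13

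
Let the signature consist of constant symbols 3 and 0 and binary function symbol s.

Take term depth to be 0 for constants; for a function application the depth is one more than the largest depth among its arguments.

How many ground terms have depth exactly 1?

4

Let N_k count ground terms of depth at most k. Each non-constant term of depth ≤ k is some function symbol applied to depth-≤(k−1) arguments, giving N_k = 2 + N_{k-1}^2.
N_0 = 2
N_1 = 2 + 2^2 = 6
Terms of depth exactly 1: N_1 − N_0 = 6 − 2 = 4.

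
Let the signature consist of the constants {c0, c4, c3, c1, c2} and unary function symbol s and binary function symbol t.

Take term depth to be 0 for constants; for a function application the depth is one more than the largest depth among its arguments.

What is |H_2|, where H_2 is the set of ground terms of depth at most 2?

1265

If N_k denotes the number of depth-≤k ground terms, the 5 constants give N_0 = 5, and each function symbol of arity r contributes N_{k-1}^r new terms at level k: N_k = 5 + N_{k-1} + N_{k-1}^2.
N_0 = 5
N_1 = 5 + 5 + 5^2 = 35
N_2 = 5 + 35 + 35^2 = 1265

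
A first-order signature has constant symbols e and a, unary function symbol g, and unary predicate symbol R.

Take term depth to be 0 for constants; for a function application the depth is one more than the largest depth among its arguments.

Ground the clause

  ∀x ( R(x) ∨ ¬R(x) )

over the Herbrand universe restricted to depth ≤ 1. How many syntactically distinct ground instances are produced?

Ground terms of depth ≤ 1:
  If N_k denotes the number of depth-≤k ground terms, the 2 constants give N_0 = 2, and each function symbol of arity r contributes N_{k-1}^r new terms at level k: N_k = 2 + N_{k-1}.
  N_0 = 2
  N_1 = 2 + 2 = 4
So there are 4 ground terms available for substitution.
The clause has 1 distinct variable (x), which appears in the body. In the free term algebra distinct substitutions yield syntactically distinct ground instances.
Number of ground instances = 4.

4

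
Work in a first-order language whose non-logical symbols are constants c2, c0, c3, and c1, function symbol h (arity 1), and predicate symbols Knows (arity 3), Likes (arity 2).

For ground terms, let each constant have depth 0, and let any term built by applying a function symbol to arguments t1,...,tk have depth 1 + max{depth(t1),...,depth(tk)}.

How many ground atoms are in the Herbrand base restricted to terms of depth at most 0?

80

First count ground terms of depth ≤ 0.
Let N_k count ground terms of depth at most k. Each non-constant term of depth ≤ k is some function symbol applied to depth-≤(k−1) arguments, giving N_k = 4 + N_{k-1}.
N_0 = 4
Explicitly: c2, c0, c3, c1.
So |H| = 4.
For each predicate symbol, the number of ground atoms is |H| raised to its arity; summing:
  Knows: 4^3 = 64;  Likes: 4^2 = 16
Total ground atoms: 64 + 16 = 80.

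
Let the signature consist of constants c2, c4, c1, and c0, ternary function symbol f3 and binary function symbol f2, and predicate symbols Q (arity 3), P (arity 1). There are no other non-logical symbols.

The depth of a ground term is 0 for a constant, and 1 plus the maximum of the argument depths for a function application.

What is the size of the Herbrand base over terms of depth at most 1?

592788

First count ground terms of depth ≤ 1.
Write N_k for the number of ground terms of depth ≤ k. A term of depth ≤ k is either a constant or a function symbol applied to arguments of depth ≤ k−1, so N_k = 4 + N_{k-1}^3 + N_{k-1}^2.
N_0 = 4
N_1 = 4 + 4^3 + 4^2 = 84
So |H| = 84.
For each predicate symbol, the number of ground atoms is |H| raised to its arity; summing:
  Q: 84^3 = 592704;  P: 84
Total ground atoms: 592704 + 84 = 592788.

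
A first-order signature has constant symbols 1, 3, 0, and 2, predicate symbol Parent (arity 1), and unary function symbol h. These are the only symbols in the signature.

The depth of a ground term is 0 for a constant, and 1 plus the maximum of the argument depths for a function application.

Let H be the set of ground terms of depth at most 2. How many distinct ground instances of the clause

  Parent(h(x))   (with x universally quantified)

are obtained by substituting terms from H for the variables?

12

Ground terms of depth ≤ 2:
  Let N_k = |{terms of depth ≤ k}|. Then N_0 = 4 and N_k = 4 + N_{k-1} for k ≥ 1 (one summand per function symbol, arity giving the exponent).
  N_0 = 4
  N_1 = 4 + 4 = 8
  N_2 = 4 + 8 = 12
  Explicitly: 1, 3, 0, 2, h(1), h(3), h(0), h(2), h(h(1)), h(h(3)), h(h(0)), h(h(2)).
So there are 12 ground terms available for substitution.
The variable x ranges independently over the available ground terms, and distinct assignments produce distinct instances.
Number of ground instances = 12.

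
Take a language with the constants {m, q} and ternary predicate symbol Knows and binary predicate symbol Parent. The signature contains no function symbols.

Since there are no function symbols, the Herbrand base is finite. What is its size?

12

With no function symbols, the Herbrand universe is just the 2 constants.
Ground atoms per predicate: Knows: 2^3 = 8, Parent: 2^2 = 4.
Herbrand base size = 8 + 4 = 12.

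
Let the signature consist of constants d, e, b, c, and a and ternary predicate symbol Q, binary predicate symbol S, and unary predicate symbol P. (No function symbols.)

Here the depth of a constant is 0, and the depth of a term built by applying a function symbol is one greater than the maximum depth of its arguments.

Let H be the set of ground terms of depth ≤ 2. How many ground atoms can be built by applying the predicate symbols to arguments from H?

First count ground terms of depth ≤ 2.
With no function symbols every ground term is a constant, so there are exactly 5 ground terms at every depth bound.
N_0 = 5
N_1 = 5
N_2 = 5
So |H| = 5.
Each predicate of arity r yields |H|^r ground atoms (one per choice of an r-tuple from H):
  Q: 5^3 = 125;  S: 5^2 = 25;  P: 5
Total ground atoms: 125 + 25 + 5 = 155.

155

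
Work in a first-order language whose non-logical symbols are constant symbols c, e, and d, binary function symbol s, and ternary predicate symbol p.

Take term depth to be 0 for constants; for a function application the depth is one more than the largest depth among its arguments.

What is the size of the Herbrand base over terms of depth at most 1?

1728

First count ground terms of depth ≤ 1.
Count level by level. With function symbols s/2, the terms of depth ≤ k are the 3 constants together with each function applied to depth-≤(k−1) tuples, so N_k = 3 + N_{k-1}^2.
N_0 = 3
N_1 = 3 + 3^2 = 12
Explicitly: c, e, d, s(c, c), s(c, e), s(c, d), s(e, c), s(e, e), s(e, d), s(d, c), s(d, e), s(d, d).
So |H| = 12.
Each predicate of arity r yields |H|^r ground atoms (one per choice of an r-tuple from H):
  p: 12^3 = 1728
Total ground atoms: 1728.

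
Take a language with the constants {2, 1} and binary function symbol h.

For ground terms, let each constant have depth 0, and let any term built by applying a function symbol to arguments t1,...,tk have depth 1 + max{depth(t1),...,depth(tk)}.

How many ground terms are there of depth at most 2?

38

Count level by level. With function symbols h/2, the terms of depth ≤ k are the 2 constants together with each function applied to depth-≤(k−1) tuples, so N_k = 2 + N_{k-1}^2.
N_0 = 2
N_1 = 2 + 2^2 = 6
N_2 = 2 + 6^2 = 38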